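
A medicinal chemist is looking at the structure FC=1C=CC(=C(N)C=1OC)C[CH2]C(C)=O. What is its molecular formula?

Walk through each heavy atom and fill implicit hydrogens from standard valence (C 4, N 3, O 2, S 2, halogen 1):
  atom 1: F (halogen, monovalent) → 0 H
  atom 2: C, bond orders sum to 4 (valence 4) → 0 H
  atom 3: C, bond orders sum to 3 (valence 4) → 1 H
  atom 4: C, bond orders sum to 3 (valence 4) → 1 H
  atom 5: C, bond orders sum to 4 (valence 4) → 0 H
  atom 6: C, bond orders sum to 4 (valence 4) → 0 H
  atom 7: N, bond orders sum to 1 (valence 3) → 2 H
  atom 8: C, bond orders sum to 4 (valence 4) → 0 H
  atom 9: O, bond orders sum to 2 (valence 2) → 0 H
  atom 10: C, bond orders sum to 1 (valence 4) → 3 H
  atom 11: C, bond orders sum to 2 (valence 4) → 2 H
  atom 12: C with explicit H count 2
  atom 13: C, bond orders sum to 4 (valence 4) → 0 H
  atom 14: C, bond orders sum to 1 (valence 4) → 3 H
  atom 15: O, bond orders sum to 2 (valence 2) → 0 H
Totals → C:11, H:14, F:1, N:1, O:2.
In Hill order: C11H14FNO2.

C11H14FNO2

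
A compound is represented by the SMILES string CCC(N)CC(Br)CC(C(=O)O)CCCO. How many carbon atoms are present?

11

Count every carbon token in the SMILES (each C, including those in ring-closure positions and inside branches).
Carbon count: 11.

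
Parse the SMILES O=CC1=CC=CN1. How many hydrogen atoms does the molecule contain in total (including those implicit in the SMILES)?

Walk through each heavy atom and fill implicit hydrogens from standard valence (C 4, N 3, O 2, S 2, halogen 1):
  atom 1: O, bond orders sum to 2 (valence 2) → 0 H
  atom 2: C, bond orders sum to 3 (valence 4) → 1 H
  atom 3: C, bond orders sum to 4 (valence 4) → 0 H
  atom 4: C, bond orders sum to 3 (valence 4) → 1 H
  atom 5: C, bond orders sum to 3 (valence 4) → 1 H
  atom 6: C, bond orders sum to 3 (valence 4) → 1 H
  atom 7: N, bond orders sum to 2 (valence 3) → 1 H
Total hydrogens: 5.

5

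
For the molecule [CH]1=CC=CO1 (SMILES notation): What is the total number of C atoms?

4

Count every carbon token in the SMILES (each C, including those in ring-closure positions and inside branches).
Carbon count: 4.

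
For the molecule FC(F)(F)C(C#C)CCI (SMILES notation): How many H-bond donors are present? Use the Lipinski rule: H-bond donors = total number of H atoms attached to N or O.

0

Donors: find every N or O and count the H atoms it carries.
  (no N or O atoms present)
Lipinski HBD = 0.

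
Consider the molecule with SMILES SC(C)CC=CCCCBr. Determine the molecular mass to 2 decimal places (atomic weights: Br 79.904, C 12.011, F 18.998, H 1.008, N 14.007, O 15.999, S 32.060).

223.17 g/mol

First, the molecular formula is C8H15BrS (counting implicit H from valence).
  Br: 1 × 79.904 = 79.904
  C: 8 × 12.011 = 96.088
  H: 15 × 1.008 = 15.120
  S: 1 × 32.060 = 32.060
Sum: 1×79.904 + 8×12.011 + 15×1.008 + 1×32.060 = 223.172 → 223.17 g/mol.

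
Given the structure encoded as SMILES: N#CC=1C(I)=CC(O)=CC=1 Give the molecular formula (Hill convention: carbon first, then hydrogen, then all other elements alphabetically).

Walk through each heavy atom and fill implicit hydrogens from standard valence (C 4, N 3, O 2, S 2, halogen 1):
  atom 1: N, bond orders sum to 3 (valence 3) → 0 H
  atom 2: C, bond orders sum to 4 (valence 4) → 0 H
  atom 3: C, bond orders sum to 4 (valence 4) → 0 H
  atom 4: C, bond orders sum to 4 (valence 4) → 0 H
  atom 5: I (halogen, monovalent) → 0 H
  atom 6: C, bond orders sum to 3 (valence 4) → 1 H
  atom 7: C, bond orders sum to 4 (valence 4) → 0 H
  atom 8: O, bond orders sum to 1 (valence 2) → 1 H
  atom 9: C, bond orders sum to 3 (valence 4) → 1 H
  atom 10: C, bond orders sum to 3 (valence 4) → 1 H
Totals → C:7, H:4, I:1, N:1, O:1.

C7H4INO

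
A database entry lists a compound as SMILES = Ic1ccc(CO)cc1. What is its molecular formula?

C7H7IO

Walk through each heavy atom and fill implicit hydrogens from standard valence (C 4, N 3, O 2, S 2, halogen 1); for lowercase aromatic atoms, an aromatic c carries 1 H when it has two neighbours and 0 H with three, and aromatic n carries 0 H:
  atom 1: I (halogen, monovalent) → 0 H
  atom 2: aromatic c, 3 neighbours → 0 H
  atom 3: aromatic c, 2 neighbours → 1 H
  atom 4: aromatic c, 2 neighbours → 1 H
  atom 5: aromatic c, 3 neighbours → 0 H
  atom 6: C, bond orders sum to 2 (valence 4) → 2 H
  atom 7: O, bond orders sum to 1 (valence 2) → 1 H
  atom 8: aromatic c, 2 neighbours → 1 H
  atom 9: aromatic c, 2 neighbours → 1 H
Totals → C:7, H:7, I:1, O:1.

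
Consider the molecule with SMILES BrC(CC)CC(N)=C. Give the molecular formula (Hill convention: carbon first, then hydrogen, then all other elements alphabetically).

C6H12BrN

Walk through each heavy atom and fill implicit hydrogens from standard valence (C 4, N 3, O 2, S 2, halogen 1):
  atom 1: Br (halogen, monovalent) → 0 H
  atom 2: C, bond orders sum to 3 (valence 4) → 1 H
  atom 3: C, bond orders sum to 2 (valence 4) → 2 H
  atom 4: C, bond orders sum to 1 (valence 4) → 3 H
  atom 5: C, bond orders sum to 2 (valence 4) → 2 H
  atom 6: C, bond orders sum to 4 (valence 4) → 0 H
  atom 7: N, bond orders sum to 1 (valence 3) → 2 H
  atom 8: C, bond orders sum to 2 (valence 4) → 2 H
Totals → C:6, H:12, Br:1, N:1.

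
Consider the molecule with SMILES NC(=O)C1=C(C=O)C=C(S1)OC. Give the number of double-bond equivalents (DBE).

5

Degree of unsaturation = (number of rings) + (number of π bonds).
Ring closures in the SMILES: 1.
π bonds: 4 double bonds (each 1 DoU) → 4 DoU from unsaturation.
Total DoU = 1 + 4 = 5.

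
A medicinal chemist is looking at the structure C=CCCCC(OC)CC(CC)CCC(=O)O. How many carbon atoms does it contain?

Count every carbon token in the SMILES (each C, including those in ring-closure positions and inside branches).
Carbon count: 14.

14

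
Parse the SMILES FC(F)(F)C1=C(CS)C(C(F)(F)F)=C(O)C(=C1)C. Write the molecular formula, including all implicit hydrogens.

Walk through each heavy atom and fill implicit hydrogens from standard valence (C 4, N 3, O 2, S 2, halogen 1):
  atom 1: F (halogen, monovalent) → 0 H
  atom 2: C, bond orders sum to 4 (valence 4) → 0 H
  atom 3: F (halogen, monovalent) → 0 H
  atom 4: F (halogen, monovalent) → 0 H
  atom 5: C, bond orders sum to 4 (valence 4) → 0 H
  atom 6: C, bond orders sum to 4 (valence 4) → 0 H
  atom 7: C, bond orders sum to 2 (valence 4) → 2 H
  atom 8: S, bond orders sum to 1 (valence 2) → 1 H
  atom 9: C, bond orders sum to 4 (valence 4) → 0 H
  atom 10: C, bond orders sum to 4 (valence 4) → 0 H
  atom 11: F (halogen, monovalent) → 0 H
  atom 12: F (halogen, monovalent) → 0 H
  atom 13: F (halogen, monovalent) → 0 H
  atom 14: C, bond orders sum to 4 (valence 4) → 0 H
  atom 15: O, bond orders sum to 1 (valence 2) → 1 H
  atom 16: C, bond orders sum to 4 (valence 4) → 0 H
  atom 17: C, bond orders sum to 3 (valence 4) → 1 H
  atom 18: C, bond orders sum to 1 (valence 4) → 3 H
Totals → C:10, H:8, F:6, O:1, S:1.

C10H8F6OS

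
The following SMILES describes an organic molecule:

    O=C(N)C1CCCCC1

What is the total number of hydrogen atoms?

Walk through each heavy atom and fill implicit hydrogens from standard valence (C 4, N 3, O 2, S 2, halogen 1):
  atom 1: O, bond orders sum to 2 (valence 2) → 0 H
  atom 2: C, bond orders sum to 4 (valence 4) → 0 H
  atom 3: N, bond orders sum to 1 (valence 3) → 2 H
  atom 4: C, bond orders sum to 3 (valence 4) → 1 H
  atom 5: C, bond orders sum to 2 (valence 4) → 2 H
  atom 6: C, bond orders sum to 2 (valence 4) → 2 H
  atom 7: C, bond orders sum to 2 (valence 4) → 2 H
  atom 8: C, bond orders sum to 2 (valence 4) → 2 H
  atom 9: C, bond orders sum to 2 (valence 4) → 2 H
Total hydrogens: 13.

13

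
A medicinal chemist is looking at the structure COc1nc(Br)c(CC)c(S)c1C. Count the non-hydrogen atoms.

13

Every atom symbol written in the SMILES (organic subset) is one heavy atom; implicit H are not written.
Heavy atoms by element → Br:1, C:9, N:1, O:1, S:1.
Total: 13.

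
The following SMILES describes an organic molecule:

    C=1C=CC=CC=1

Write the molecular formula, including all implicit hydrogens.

Walk through each heavy atom and fill implicit hydrogens from standard valence (C 4, N 3, O 2, S 2, halogen 1):
  atom 1: C, bond orders sum to 3 (valence 4) → 1 H
  atom 2: C, bond orders sum to 3 (valence 4) → 1 H
  atom 3: C, bond orders sum to 3 (valence 4) → 1 H
  atom 4: C, bond orders sum to 3 (valence 4) → 1 H
  atom 5: C, bond orders sum to 3 (valence 4) → 1 H
  atom 6: C, bond orders sum to 3 (valence 4) → 1 H
Totals → C:6, H:6.
In Hill order: C6H6.

C6H6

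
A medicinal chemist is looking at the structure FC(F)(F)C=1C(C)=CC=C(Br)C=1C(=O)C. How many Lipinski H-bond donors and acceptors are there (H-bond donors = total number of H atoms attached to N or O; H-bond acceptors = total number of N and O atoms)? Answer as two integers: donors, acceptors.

Donors: find every N or O and count the H atoms it carries.
  atom 14 (O): bond orders sum to 2 → 0 H
Lipinski HBD = 0.
Acceptors: N atoms = 0, O atoms = 1 → HBA = 1.

0, 1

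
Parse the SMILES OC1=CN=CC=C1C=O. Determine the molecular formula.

Walk through each heavy atom and fill implicit hydrogens from standard valence (C 4, N 3, O 2, S 2, halogen 1):
  atom 1: O, bond orders sum to 1 (valence 2) → 1 H
  atom 2: C, bond orders sum to 4 (valence 4) → 0 H
  atom 3: C, bond orders sum to 3 (valence 4) → 1 H
  atom 4: N, bond orders sum to 3 (valence 3) → 0 H
  atom 5: C, bond orders sum to 3 (valence 4) → 1 H
  atom 6: C, bond orders sum to 3 (valence 4) → 1 H
  atom 7: C, bond orders sum to 4 (valence 4) → 0 H
  atom 8: C, bond orders sum to 3 (valence 4) → 1 H
  atom 9: O, bond orders sum to 2 (valence 2) → 0 H
Totals → C:6, H:5, N:1, O:2.

C6H5NO2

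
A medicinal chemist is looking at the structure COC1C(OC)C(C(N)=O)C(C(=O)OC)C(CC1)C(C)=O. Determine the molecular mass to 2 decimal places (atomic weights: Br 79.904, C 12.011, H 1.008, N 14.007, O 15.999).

301.34 g/mol

First, the molecular formula is C14H23NO6 (counting implicit H from valence).
  C: 14 × 12.011 = 168.154
  H: 23 × 1.008 = 23.184
  N: 1 × 14.007 = 14.007
  O: 6 × 15.999 = 95.994
Sum: 14×12.011 + 23×1.008 + 1×14.007 + 6×15.999 = 301.339 → 301.34 g/mol.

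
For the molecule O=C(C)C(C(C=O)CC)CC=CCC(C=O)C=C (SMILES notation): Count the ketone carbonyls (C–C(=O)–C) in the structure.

The ketone motif appears at heavy-atom position 2 in the SMILES.
Other groups present: 2 aldehyde, 2 alkene.
Ketone count: 1.

1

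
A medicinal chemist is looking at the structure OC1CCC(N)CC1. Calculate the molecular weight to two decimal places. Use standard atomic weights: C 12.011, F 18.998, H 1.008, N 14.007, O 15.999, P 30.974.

115.18 g/mol

First, the molecular formula is C6H13NO (counting implicit H from valence).
  C: 6 × 12.011 = 72.066
  H: 13 × 1.008 = 13.104
  N: 1 × 14.007 = 14.007
  O: 1 × 15.999 = 15.999
Sum: 6×12.011 + 13×1.008 + 1×14.007 + 1×15.999 = 115.176 → 115.18 g/mol.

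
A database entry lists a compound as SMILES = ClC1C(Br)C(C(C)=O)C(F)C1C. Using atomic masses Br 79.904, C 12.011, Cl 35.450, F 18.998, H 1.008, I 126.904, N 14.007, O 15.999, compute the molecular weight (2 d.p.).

First, the molecular formula is C8H11BrClFO (counting implicit H from valence).
  Br: 1 × 79.904 = 79.904
  C: 8 × 12.011 = 96.088
  Cl: 1 × 35.450 = 35.450
  F: 1 × 18.998 = 18.998
  H: 11 × 1.008 = 11.088
  O: 1 × 15.999 = 15.999
Sum: 1×79.904 + 8×12.011 + 1×35.450 + 1×18.998 + 11×1.008 + 1×15.999 = 257.527 → 257.53 g/mol.

257.53 g/mol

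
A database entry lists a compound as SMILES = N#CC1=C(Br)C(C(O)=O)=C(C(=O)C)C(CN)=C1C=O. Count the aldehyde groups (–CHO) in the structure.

The aldehyde motif appears at heavy-atom position 18 in the SMILES.
Other groups present: 1 carboxylic acid, 1 ketone, 1 nitrile, 1 primary amine.
Aldehyde count: 1.

1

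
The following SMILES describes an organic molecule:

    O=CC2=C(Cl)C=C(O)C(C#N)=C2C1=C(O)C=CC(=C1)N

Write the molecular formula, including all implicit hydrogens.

C14H9ClN2O3

Walk through each heavy atom and fill implicit hydrogens from standard valence (C 4, N 3, O 2, S 2, halogen 1):
  atom 1: O, bond orders sum to 2 (valence 2) → 0 H
  atom 2: C, bond orders sum to 3 (valence 4) → 1 H
  atom 3: C, bond orders sum to 4 (valence 4) → 0 H
  atom 4: C, bond orders sum to 4 (valence 4) → 0 H
  atom 5: Cl (halogen, monovalent) → 0 H
  atom 6: C, bond orders sum to 3 (valence 4) → 1 H
  atom 7: C, bond orders sum to 4 (valence 4) → 0 H
  atom 8: O, bond orders sum to 1 (valence 2) → 1 H
  atom 9: C, bond orders sum to 4 (valence 4) → 0 H
  atom 10: C, bond orders sum to 4 (valence 4) → 0 H
  atom 11: N, bond orders sum to 3 (valence 3) → 0 H
  atom 12: C, bond orders sum to 4 (valence 4) → 0 H
  atom 13: C, bond orders sum to 4 (valence 4) → 0 H
  atom 14: C, bond orders sum to 4 (valence 4) → 0 H
  atom 15: O, bond orders sum to 1 (valence 2) → 1 H
  atom 16: C, bond orders sum to 3 (valence 4) → 1 H
  atom 17: C, bond orders sum to 3 (valence 4) → 1 H
  atom 18: C, bond orders sum to 4 (valence 4) → 0 H
  atom 19: C, bond orders sum to 3 (valence 4) → 1 H
  atom 20: N, bond orders sum to 1 (valence 3) → 2 H
Totals → C:14, H:9, Cl:1, N:2, O:3.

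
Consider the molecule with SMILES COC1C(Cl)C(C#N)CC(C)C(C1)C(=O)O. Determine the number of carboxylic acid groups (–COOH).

1

The carboxylic acid motif appears at heavy-atom position 14 in the SMILES.
Other groups present: 1 ether, 1 nitrile.
Carboxylic acid count: 1.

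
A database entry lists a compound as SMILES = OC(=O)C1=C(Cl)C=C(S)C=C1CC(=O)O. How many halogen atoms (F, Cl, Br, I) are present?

1

Halogen atoms appear at heavy-atom position 6 (1×Cl).
Other groups present: 2 carboxylic acid, 1 thiol.
Halogen count: 1.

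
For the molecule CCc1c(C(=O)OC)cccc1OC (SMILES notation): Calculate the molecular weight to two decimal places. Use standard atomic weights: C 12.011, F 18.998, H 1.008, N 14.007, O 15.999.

194.23 g/mol

First, the molecular formula is C11H14O3 (counting implicit H from valence).
  C: 11 × 12.011 = 132.121
  H: 14 × 1.008 = 14.112
  O: 3 × 15.999 = 47.997
Sum: 11×12.011 + 14×1.008 + 3×15.999 = 194.230 → 194.23 g/mol.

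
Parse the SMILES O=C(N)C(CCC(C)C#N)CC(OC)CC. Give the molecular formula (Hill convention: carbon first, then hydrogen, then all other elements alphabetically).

Walk through each heavy atom and fill implicit hydrogens from standard valence (C 4, N 3, O 2, S 2, halogen 1):
  atom 1: O, bond orders sum to 2 (valence 2) → 0 H
  atom 2: C, bond orders sum to 4 (valence 4) → 0 H
  atom 3: N, bond orders sum to 1 (valence 3) → 2 H
  atom 4: C, bond orders sum to 3 (valence 4) → 1 H
  atom 5: C, bond orders sum to 2 (valence 4) → 2 H
  atom 6: C, bond orders sum to 2 (valence 4) → 2 H
  atom 7: C, bond orders sum to 3 (valence 4) → 1 H
  atom 8: C, bond orders sum to 1 (valence 4) → 3 H
  atom 9: C, bond orders sum to 4 (valence 4) → 0 H
  atom 10: N, bond orders sum to 3 (valence 3) → 0 H
  atom 11: C, bond orders sum to 2 (valence 4) → 2 H
  atom 12: C, bond orders sum to 3 (valence 4) → 1 H
  atom 13: O, bond orders sum to 2 (valence 2) → 0 H
  atom 14: C, bond orders sum to 1 (valence 4) → 3 H
  atom 15: C, bond orders sum to 2 (valence 4) → 2 H
  atom 16: C, bond orders sum to 1 (valence 4) → 3 H
Totals → C:12, H:22, N:2, O:2.
In Hill order: C12H22N2O2.

C12H22N2O2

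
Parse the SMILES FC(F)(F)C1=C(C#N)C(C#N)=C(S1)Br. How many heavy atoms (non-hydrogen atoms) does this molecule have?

Every atom symbol written in the SMILES (organic subset) is one heavy atom; implicit H are not written.
Heavy atoms by element → Br:1, C:7, F:3, N:2, S:1.
Total: 14.

14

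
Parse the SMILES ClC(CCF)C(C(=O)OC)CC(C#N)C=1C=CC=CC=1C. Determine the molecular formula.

Walk through each heavy atom and fill implicit hydrogens from standard valence (C 4, N 3, O 2, S 2, halogen 1):
  atom 1: Cl (halogen, monovalent) → 0 H
  atom 2: C, bond orders sum to 3 (valence 4) → 1 H
  atom 3: C, bond orders sum to 2 (valence 4) → 2 H
  atom 4: C, bond orders sum to 2 (valence 4) → 2 H
  atom 5: F (halogen, monovalent) → 0 H
  atom 6: C, bond orders sum to 3 (valence 4) → 1 H
  atom 7: C, bond orders sum to 4 (valence 4) → 0 H
  atom 8: O, bond orders sum to 2 (valence 2) → 0 H
  atom 9: O, bond orders sum to 2 (valence 2) → 0 H
  atom 10: C, bond orders sum to 1 (valence 4) → 3 H
  atom 11: C, bond orders sum to 2 (valence 4) → 2 H
  atom 12: C, bond orders sum to 3 (valence 4) → 1 H
  atom 13: C, bond orders sum to 4 (valence 4) → 0 H
  atom 14: N, bond orders sum to 3 (valence 3) → 0 H
  atom 15: C, bond orders sum to 4 (valence 4) → 0 H
  atom 16: C, bond orders sum to 3 (valence 4) → 1 H
  atom 17: C, bond orders sum to 3 (valence 4) → 1 H
  atom 18: C, bond orders sum to 3 (valence 4) → 1 H
  atom 19: C, bond orders sum to 3 (valence 4) → 1 H
  atom 20: C, bond orders sum to 4 (valence 4) → 0 H
  atom 21: C, bond orders sum to 1 (valence 4) → 3 H
Totals → C:16, H:19, Cl:1, F:1, N:1, O:2.

C16H19ClFNO2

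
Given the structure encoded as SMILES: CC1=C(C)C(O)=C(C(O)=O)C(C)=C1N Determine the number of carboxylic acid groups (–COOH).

The carboxylic acid motif appears at heavy-atom position 8 in the SMILES.
Other groups present: 1 hydroxyl, 1 primary amine.
Carboxylic acid count: 1.

1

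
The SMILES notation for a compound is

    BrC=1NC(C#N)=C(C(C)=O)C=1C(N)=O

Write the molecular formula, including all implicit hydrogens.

Walk through each heavy atom and fill implicit hydrogens from standard valence (C 4, N 3, O 2, S 2, halogen 1):
  atom 1: Br (halogen, monovalent) → 0 H
  atom 2: C, bond orders sum to 4 (valence 4) → 0 H
  atom 3: N, bond orders sum to 2 (valence 3) → 1 H
  atom 4: C, bond orders sum to 4 (valence 4) → 0 H
  atom 5: C, bond orders sum to 4 (valence 4) → 0 H
  atom 6: N, bond orders sum to 3 (valence 3) → 0 H
  atom 7: C, bond orders sum to 4 (valence 4) → 0 H
  atom 8: C, bond orders sum to 4 (valence 4) → 0 H
  atom 9: C, bond orders sum to 1 (valence 4) → 3 H
  atom 10: O, bond orders sum to 2 (valence 2) → 0 H
  atom 11: C, bond orders sum to 4 (valence 4) → 0 H
  atom 12: C, bond orders sum to 4 (valence 4) → 0 H
  atom 13: N, bond orders sum to 1 (valence 3) → 2 H
  atom 14: O, bond orders sum to 2 (valence 2) → 0 H
Totals → C:8, H:6, Br:1, N:3, O:2.

C8H6BrN3O2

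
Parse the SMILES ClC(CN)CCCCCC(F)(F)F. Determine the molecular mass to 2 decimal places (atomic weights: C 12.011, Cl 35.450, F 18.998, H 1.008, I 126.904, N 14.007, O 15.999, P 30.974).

217.66 g/mol

First, the molecular formula is C8H15ClF3N (counting implicit H from valence).
  C: 8 × 12.011 = 96.088
  Cl: 1 × 35.450 = 35.450
  F: 3 × 18.998 = 56.994
  H: 15 × 1.008 = 15.120
  N: 1 × 14.007 = 14.007
Sum: 8×12.011 + 1×35.450 + 3×18.998 + 15×1.008 + 1×14.007 = 217.659 → 217.66 g/mol.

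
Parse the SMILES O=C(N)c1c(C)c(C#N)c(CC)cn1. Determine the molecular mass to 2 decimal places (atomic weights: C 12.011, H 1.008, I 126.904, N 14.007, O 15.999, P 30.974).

189.22 g/mol

First, the molecular formula is C10H11N3O (counting implicit H from valence).
  C: 10 × 12.011 = 120.110
  H: 11 × 1.008 = 11.088
  N: 3 × 14.007 = 42.021
  O: 1 × 15.999 = 15.999
Sum: 10×12.011 + 11×1.008 + 3×14.007 + 1×15.999 = 189.218 → 189.22 g/mol.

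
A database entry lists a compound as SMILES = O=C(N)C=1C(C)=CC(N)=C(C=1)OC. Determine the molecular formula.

Walk through each heavy atom and fill implicit hydrogens from standard valence (C 4, N 3, O 2, S 2, halogen 1):
  atom 1: O, bond orders sum to 2 (valence 2) → 0 H
  atom 2: C, bond orders sum to 4 (valence 4) → 0 H
  atom 3: N, bond orders sum to 1 (valence 3) → 2 H
  atom 4: C, bond orders sum to 4 (valence 4) → 0 H
  atom 5: C, bond orders sum to 4 (valence 4) → 0 H
  atom 6: C, bond orders sum to 1 (valence 4) → 3 H
  atom 7: C, bond orders sum to 3 (valence 4) → 1 H
  atom 8: C, bond orders sum to 4 (valence 4) → 0 H
  atom 9: N, bond orders sum to 1 (valence 3) → 2 H
  atom 10: C, bond orders sum to 4 (valence 4) → 0 H
  atom 11: C, bond orders sum to 3 (valence 4) → 1 H
  atom 12: O, bond orders sum to 2 (valence 2) → 0 H
  atom 13: C, bond orders sum to 1 (valence 4) → 3 H
Totals → C:9, H:12, N:2, O:2.
In Hill order: C9H12N2O2.

C9H12N2O2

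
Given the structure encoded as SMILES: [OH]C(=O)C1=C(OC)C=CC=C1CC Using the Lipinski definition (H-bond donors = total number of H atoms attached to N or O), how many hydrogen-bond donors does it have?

1

Donors: find every N or O and count the H atoms it carries.
  atom 1 (O): bond orders sum to 1 → 1 H
  atom 3 (O): bond orders sum to 2 → 0 H
  atom 6 (O): bond orders sum to 2 → 0 H
Lipinski HBD = 1.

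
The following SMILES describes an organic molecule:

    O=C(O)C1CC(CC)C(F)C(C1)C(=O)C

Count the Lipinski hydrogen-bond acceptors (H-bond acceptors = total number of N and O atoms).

3

N atoms: 0; O atoms: 3.
Lipinski HBA = 0 + 3 = 3.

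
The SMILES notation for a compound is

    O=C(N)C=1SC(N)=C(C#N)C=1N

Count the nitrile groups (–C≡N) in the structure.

1

The nitrile motif appears at heavy-atom position 9 in the SMILES.
Other groups present: 1 amide, 2 primary amine.
Nitrile count: 1.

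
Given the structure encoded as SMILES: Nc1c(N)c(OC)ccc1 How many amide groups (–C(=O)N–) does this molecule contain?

Scan the SMILES for the amide motif — none present.
Groups that are present: 1 ether, 2 primary amine.

0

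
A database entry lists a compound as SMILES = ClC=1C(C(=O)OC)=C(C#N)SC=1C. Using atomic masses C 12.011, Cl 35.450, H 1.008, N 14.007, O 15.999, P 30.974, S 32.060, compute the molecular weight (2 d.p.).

215.65 g/mol

First, the molecular formula is C8H6ClNO2S (counting implicit H from valence).
  C: 8 × 12.011 = 96.088
  Cl: 1 × 35.450 = 35.450
  H: 6 × 1.008 = 6.048
  N: 1 × 14.007 = 14.007
  O: 2 × 15.999 = 31.998
  S: 1 × 32.060 = 32.060
Sum: 8×12.011 + 1×35.450 + 6×1.008 + 1×14.007 + 2×15.999 + 1×32.060 = 215.651 → 215.65 g/mol.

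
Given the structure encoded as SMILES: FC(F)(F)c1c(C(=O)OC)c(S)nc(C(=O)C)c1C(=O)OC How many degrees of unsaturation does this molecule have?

7

Molecular formula: C12H10F3NO5S.
DoU = (2C + 2 + N − H − X) / 2, where X is the halogen count and O/S are ignored.
    = (2·12 + 2 + 1 − 10 − 3) / 2 = 14 / 2 = 7.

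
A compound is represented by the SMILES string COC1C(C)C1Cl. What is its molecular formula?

C5H9ClO

Walk through each heavy atom and fill implicit hydrogens from standard valence (C 4, N 3, O 2, S 2, halogen 1):
  atom 1: C, bond orders sum to 1 (valence 4) → 3 H
  atom 2: O, bond orders sum to 2 (valence 2) → 0 H
  atom 3: C, bond orders sum to 3 (valence 4) → 1 H
  atom 4: C, bond orders sum to 3 (valence 4) → 1 H
  atom 5: C, bond orders sum to 1 (valence 4) → 3 H
  atom 6: C, bond orders sum to 3 (valence 4) → 1 H
  atom 7: Cl (halogen, monovalent) → 0 H
Totals → C:5, H:9, Cl:1, O:1.
In Hill order: C5H9ClO.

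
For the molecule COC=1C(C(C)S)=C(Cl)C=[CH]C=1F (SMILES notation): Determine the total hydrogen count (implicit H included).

Walk through each heavy atom and fill implicit hydrogens from standard valence (C 4, N 3, O 2, S 2, halogen 1):
  atom 1: C, bond orders sum to 1 (valence 4) → 3 H
  atom 2: O, bond orders sum to 2 (valence 2) → 0 H
  atom 3: C, bond orders sum to 4 (valence 4) → 0 H
  atom 4: C, bond orders sum to 4 (valence 4) → 0 H
  atom 5: C, bond orders sum to 3 (valence 4) → 1 H
  atom 6: C, bond orders sum to 1 (valence 4) → 3 H
  atom 7: S, bond orders sum to 1 (valence 2) → 1 H
  atom 8: C, bond orders sum to 4 (valence 4) → 0 H
  atom 9: Cl (halogen, monovalent) → 0 H
  atom 10: C, bond orders sum to 3 (valence 4) → 1 H
  atom 11: C with explicit H count 1
  atom 12: C, bond orders sum to 4 (valence 4) → 0 H
  atom 13: F (halogen, monovalent) → 0 H
Total hydrogens: 10.

10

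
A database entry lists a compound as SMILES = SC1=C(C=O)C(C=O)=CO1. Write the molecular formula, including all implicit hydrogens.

Walk through each heavy atom and fill implicit hydrogens from standard valence (C 4, N 3, O 2, S 2, halogen 1):
  atom 1: S, bond orders sum to 1 (valence 2) → 1 H
  atom 2: C, bond orders sum to 4 (valence 4) → 0 H
  atom 3: C, bond orders sum to 4 (valence 4) → 0 H
  atom 4: C, bond orders sum to 3 (valence 4) → 1 H
  atom 5: O, bond orders sum to 2 (valence 2) → 0 H
  atom 6: C, bond orders sum to 4 (valence 4) → 0 H
  atom 7: C, bond orders sum to 3 (valence 4) → 1 H
  atom 8: O, bond orders sum to 2 (valence 2) → 0 H
  atom 9: C, bond orders sum to 3 (valence 4) → 1 H
  atom 10: O, bond orders sum to 2 (valence 2) → 0 H
Totals → C:6, H:4, O:3, S:1.
In Hill order: C6H4O3S.

C6H4O3S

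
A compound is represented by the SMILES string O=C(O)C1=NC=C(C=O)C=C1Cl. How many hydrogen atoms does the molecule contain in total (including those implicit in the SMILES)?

4

Walk through each heavy atom and fill implicit hydrogens from standard valence (C 4, N 3, O 2, S 2, halogen 1):
  atom 1: O, bond orders sum to 2 (valence 2) → 0 H
  atom 2: C, bond orders sum to 4 (valence 4) → 0 H
  atom 3: O, bond orders sum to 1 (valence 2) → 1 H
  atom 4: C, bond orders sum to 4 (valence 4) → 0 H
  atom 5: N, bond orders sum to 3 (valence 3) → 0 H
  atom 6: C, bond orders sum to 3 (valence 4) → 1 H
  atom 7: C, bond orders sum to 4 (valence 4) → 0 H
  atom 8: C, bond orders sum to 3 (valence 4) → 1 H
  atom 9: O, bond orders sum to 2 (valence 2) → 0 H
  atom 10: C, bond orders sum to 3 (valence 4) → 1 H
  atom 11: C, bond orders sum to 4 (valence 4) → 0 H
  atom 12: Cl (halogen, monovalent) → 0 H
Total hydrogens: 4.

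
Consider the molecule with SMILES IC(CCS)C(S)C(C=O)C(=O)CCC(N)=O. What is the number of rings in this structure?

In SMILES, each pair of matching ring-closure digits denotes one ring-closing bond; the number of such bonds equals the number of independent rings.
Ring-closure bonds here: 0.

0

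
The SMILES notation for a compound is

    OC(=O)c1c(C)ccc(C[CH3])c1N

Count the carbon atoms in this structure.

10

Count every carbon token in the SMILES (each C, including those in ring-closure positions and inside branches).
Carbon count: 10.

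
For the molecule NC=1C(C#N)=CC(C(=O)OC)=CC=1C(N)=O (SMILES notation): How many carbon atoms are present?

Count every carbon token in the SMILES (each C, including those in ring-closure positions and inside branches).
Carbon count: 10.

10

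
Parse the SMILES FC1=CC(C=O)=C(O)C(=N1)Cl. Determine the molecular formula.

Walk through each heavy atom and fill implicit hydrogens from standard valence (C 4, N 3, O 2, S 2, halogen 1):
  atom 1: F (halogen, monovalent) → 0 H
  atom 2: C, bond orders sum to 4 (valence 4) → 0 H
  atom 3: C, bond orders sum to 3 (valence 4) → 1 H
  atom 4: C, bond orders sum to 4 (valence 4) → 0 H
  atom 5: C, bond orders sum to 3 (valence 4) → 1 H
  atom 6: O, bond orders sum to 2 (valence 2) → 0 H
  atom 7: C, bond orders sum to 4 (valence 4) → 0 H
  atom 8: O, bond orders sum to 1 (valence 2) → 1 H
  atom 9: C, bond orders sum to 4 (valence 4) → 0 H
  atom 10: N, bond orders sum to 3 (valence 3) → 0 H
  atom 11: Cl (halogen, monovalent) → 0 H
Totals → C:6, H:3, Cl:1, F:1, N:1, O:2.
In Hill order: C6H3ClFNO2.

C6H3ClFNO2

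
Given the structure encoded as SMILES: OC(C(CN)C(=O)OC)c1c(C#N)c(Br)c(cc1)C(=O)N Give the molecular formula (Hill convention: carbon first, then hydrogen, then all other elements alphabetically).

C13H14BrN3O4

Walk through each heavy atom and fill implicit hydrogens from standard valence (C 4, N 3, O 2, S 2, halogen 1); for lowercase aromatic atoms, an aromatic c carries 1 H when it has two neighbours and 0 H with three, and aromatic n carries 0 H:
  atom 1: O, bond orders sum to 1 (valence 2) → 1 H
  atom 2: C, bond orders sum to 3 (valence 4) → 1 H
  atom 3: C, bond orders sum to 3 (valence 4) → 1 H
  atom 4: C, bond orders sum to 2 (valence 4) → 2 H
  atom 5: N, bond orders sum to 1 (valence 3) → 2 H
  atom 6: C, bond orders sum to 4 (valence 4) → 0 H
  atom 7: O, bond orders sum to 2 (valence 2) → 0 H
  atom 8: O, bond orders sum to 2 (valence 2) → 0 H
  atom 9: C, bond orders sum to 1 (valence 4) → 3 H
  atom 10: aromatic c, 3 neighbours → 0 H
  atom 11: aromatic c, 3 neighbours → 0 H
  atom 12: C, bond orders sum to 4 (valence 4) → 0 H
  atom 13: N, bond orders sum to 3 (valence 3) → 0 H
  atom 14: aromatic c, 3 neighbours → 0 H
  atom 15: Br (halogen, monovalent) → 0 H
  atom 16: aromatic c, 3 neighbours → 0 H
  atom 17: aromatic c, 2 neighbours → 1 H
  atom 18: aromatic c, 2 neighbours → 1 H
  atom 19: C, bond orders sum to 4 (valence 4) → 0 H
  atom 20: O, bond orders sum to 2 (valence 2) → 0 H
  atom 21: N, bond orders sum to 1 (valence 3) → 2 H
Totals → C:13, H:14, Br:1, N:3, O:4.
In Hill order: C13H14BrN3O4.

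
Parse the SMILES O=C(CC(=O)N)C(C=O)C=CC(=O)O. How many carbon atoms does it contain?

Count every carbon token in the SMILES (each C, including those in ring-closure positions and inside branches).
Carbon count: 8.

8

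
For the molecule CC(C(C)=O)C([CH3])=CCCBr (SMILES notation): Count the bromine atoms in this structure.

1

Scan the SMILES for Br atoms (remember two-letter symbols like Cl and Br are single atoms).
Bromine count: 1.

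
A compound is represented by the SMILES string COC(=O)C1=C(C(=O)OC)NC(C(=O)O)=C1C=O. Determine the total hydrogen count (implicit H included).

Walk through each heavy atom and fill implicit hydrogens from standard valence (C 4, N 3, O 2, S 2, halogen 1):
  atom 1: C, bond orders sum to 1 (valence 4) → 3 H
  atom 2: O, bond orders sum to 2 (valence 2) → 0 H
  atom 3: C, bond orders sum to 4 (valence 4) → 0 H
  atom 4: O, bond orders sum to 2 (valence 2) → 0 H
  atom 5: C, bond orders sum to 4 (valence 4) → 0 H
  atom 6: C, bond orders sum to 4 (valence 4) → 0 H
  atom 7: C, bond orders sum to 4 (valence 4) → 0 H
  atom 8: O, bond orders sum to 2 (valence 2) → 0 H
  atom 9: O, bond orders sum to 2 (valence 2) → 0 H
  atom 10: C, bond orders sum to 1 (valence 4) → 3 H
  atom 11: N, bond orders sum to 2 (valence 3) → 1 H
  atom 12: C, bond orders sum to 4 (valence 4) → 0 H
  atom 13: C, bond orders sum to 4 (valence 4) → 0 H
  atom 14: O, bond orders sum to 2 (valence 2) → 0 H
  atom 15: O, bond orders sum to 1 (valence 2) → 1 H
  atom 16: C, bond orders sum to 4 (valence 4) → 0 H
  atom 17: C, bond orders sum to 3 (valence 4) → 1 H
  atom 18: O, bond orders sum to 2 (valence 2) → 0 H
Total hydrogens: 9.

9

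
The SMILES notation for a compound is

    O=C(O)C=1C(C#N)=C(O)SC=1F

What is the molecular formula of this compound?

Walk through each heavy atom and fill implicit hydrogens from standard valence (C 4, N 3, O 2, S 2, halogen 1):
  atom 1: O, bond orders sum to 2 (valence 2) → 0 H
  atom 2: C, bond orders sum to 4 (valence 4) → 0 H
  atom 3: O, bond orders sum to 1 (valence 2) → 1 H
  atom 4: C, bond orders sum to 4 (valence 4) → 0 H
  atom 5: C, bond orders sum to 4 (valence 4) → 0 H
  atom 6: C, bond orders sum to 4 (valence 4) → 0 H
  atom 7: N, bond orders sum to 3 (valence 3) → 0 H
  atom 8: C, bond orders sum to 4 (valence 4) → 0 H
  atom 9: O, bond orders sum to 1 (valence 2) → 1 H
  atom 10: S, bond orders sum to 2 (valence 2) → 0 H
  atom 11: C, bond orders sum to 4 (valence 4) → 0 H
  atom 12: F (halogen, monovalent) → 0 H
Totals → C:6, H:2, F:1, N:1, O:3, S:1.
In Hill order: C6H2FNO3S.

C6H2FNO3S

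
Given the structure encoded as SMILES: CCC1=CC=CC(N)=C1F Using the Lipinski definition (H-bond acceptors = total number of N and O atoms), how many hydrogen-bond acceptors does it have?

1

N atoms: 1; O atoms: 0.
Lipinski HBA = 1 + 0 = 1.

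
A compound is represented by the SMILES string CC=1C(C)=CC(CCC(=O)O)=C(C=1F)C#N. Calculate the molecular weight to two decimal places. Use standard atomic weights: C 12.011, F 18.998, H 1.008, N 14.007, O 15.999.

221.23 g/mol

First, the molecular formula is C12H12FNO2 (counting implicit H from valence).
  C: 12 × 12.011 = 144.132
  F: 1 × 18.998 = 18.998
  H: 12 × 1.008 = 12.096
  N: 1 × 14.007 = 14.007
  O: 2 × 15.999 = 31.998
Sum: 12×12.011 + 1×18.998 + 12×1.008 + 1×14.007 + 2×15.999 = 221.231 → 221.23 g/mol.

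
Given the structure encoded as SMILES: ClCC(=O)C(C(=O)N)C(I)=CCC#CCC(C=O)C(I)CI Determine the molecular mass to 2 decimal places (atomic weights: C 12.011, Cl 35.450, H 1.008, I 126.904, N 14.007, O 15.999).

661.44 g/mol

First, the molecular formula is C14H15ClI3NO3 (counting implicit H from valence).
  C: 14 × 12.011 = 168.154
  Cl: 1 × 35.450 = 35.450
  H: 15 × 1.008 = 15.120
  I: 3 × 126.904 = 380.712
  N: 1 × 14.007 = 14.007
  O: 3 × 15.999 = 47.997
Sum: 14×12.011 + 1×35.450 + 15×1.008 + 3×126.904 + 1×14.007 + 3×15.999 = 661.440 → 661.44 g/mol.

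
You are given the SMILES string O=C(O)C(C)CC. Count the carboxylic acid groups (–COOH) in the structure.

The carboxylic acid motif appears at heavy-atom position 2 in the SMILES.
Carboxylic acid count: 1.

1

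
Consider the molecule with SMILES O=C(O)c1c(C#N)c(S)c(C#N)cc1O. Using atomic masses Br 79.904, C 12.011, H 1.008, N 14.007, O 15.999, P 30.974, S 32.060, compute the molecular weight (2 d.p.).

First, the molecular formula is C9H4N2O3S (counting implicit H from valence).
  C: 9 × 12.011 = 108.099
  H: 4 × 1.008 = 4.032
  N: 2 × 14.007 = 28.014
  O: 3 × 15.999 = 47.997
  S: 1 × 32.060 = 32.060
Sum: 9×12.011 + 4×1.008 + 2×14.007 + 3×15.999 + 1×32.060 = 220.202 → 220.20 g/mol.

220.20 g/mol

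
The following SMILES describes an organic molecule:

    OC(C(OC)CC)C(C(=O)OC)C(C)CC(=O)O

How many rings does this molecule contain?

In SMILES, each pair of matching ring-closure digits denotes one ring-closing bond; the number of such bonds equals the number of independent rings.
Ring-closure bonds here: 0.

0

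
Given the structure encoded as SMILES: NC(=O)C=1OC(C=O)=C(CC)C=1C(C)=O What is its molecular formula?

Walk through each heavy atom and fill implicit hydrogens from standard valence (C 4, N 3, O 2, S 2, halogen 1):
  atom 1: N, bond orders sum to 1 (valence 3) → 2 H
  atom 2: C, bond orders sum to 4 (valence 4) → 0 H
  atom 3: O, bond orders sum to 2 (valence 2) → 0 H
  atom 4: C, bond orders sum to 4 (valence 4) → 0 H
  atom 5: O, bond orders sum to 2 (valence 2) → 0 H
  atom 6: C, bond orders sum to 4 (valence 4) → 0 H
  atom 7: C, bond orders sum to 3 (valence 4) → 1 H
  atom 8: O, bond orders sum to 2 (valence 2) → 0 H
  atom 9: C, bond orders sum to 4 (valence 4) → 0 H
  atom 10: C, bond orders sum to 2 (valence 4) → 2 H
  atom 11: C, bond orders sum to 1 (valence 4) → 3 H
  atom 12: C, bond orders sum to 4 (valence 4) → 0 H
  atom 13: C, bond orders sum to 4 (valence 4) → 0 H
  atom 14: C, bond orders sum to 1 (valence 4) → 3 H
  atom 15: O, bond orders sum to 2 (valence 2) → 0 H
Totals → C:10, H:11, N:1, O:4.

C10H11NO4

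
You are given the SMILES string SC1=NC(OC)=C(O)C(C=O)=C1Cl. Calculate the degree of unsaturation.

5

Molecular formula: C7H6ClNO3S.
DoU = (2C + 2 + N − H − X) / 2, where X is the halogen count and O/S are ignored.
    = (2·7 + 2 + 1 − 6 − 1) / 2 = 10 / 2 = 5.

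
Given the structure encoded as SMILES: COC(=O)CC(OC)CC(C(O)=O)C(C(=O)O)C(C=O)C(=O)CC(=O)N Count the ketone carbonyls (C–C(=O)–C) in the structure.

The ketone motif appears at heavy-atom position 21 in the SMILES.
Other groups present: 1 aldehyde, 1 amide, 2 carboxylic acid, 1 ester, 1 ether.
Ketone count: 1.

1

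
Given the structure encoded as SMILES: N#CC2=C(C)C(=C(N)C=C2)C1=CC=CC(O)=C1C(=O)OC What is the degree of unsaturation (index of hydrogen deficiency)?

Molecular formula: C16H14N2O3.
DoU = (2C + 2 + N − H − X) / 2, where X is the halogen count and O/S are ignored.
    = (2·16 + 2 + 2 − 14 − 0) / 2 = 22 / 2 = 11.

11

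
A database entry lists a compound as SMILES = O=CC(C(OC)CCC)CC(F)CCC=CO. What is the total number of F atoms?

Scan the SMILES for F atoms (remember two-letter symbols like Cl and Br are single atoms).
Fluorine count: 1.

1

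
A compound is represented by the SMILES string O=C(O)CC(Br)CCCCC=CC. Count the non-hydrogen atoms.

Every atom symbol written in the SMILES (organic subset) is one heavy atom; implicit H are not written.
Heavy atoms by element → Br:1, C:10, O:2.
Total: 13.

13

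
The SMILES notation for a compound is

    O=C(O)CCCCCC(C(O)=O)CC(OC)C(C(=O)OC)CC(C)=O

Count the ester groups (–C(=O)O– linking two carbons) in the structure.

1

The ester motif appears at heavy-atom position 18 in the SMILES.
Other groups present: 2 carboxylic acid, 1 ether, 1 ketone.
Ester count: 1.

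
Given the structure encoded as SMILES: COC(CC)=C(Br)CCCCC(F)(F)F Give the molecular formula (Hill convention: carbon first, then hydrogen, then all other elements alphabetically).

C10H16BrF3O

Walk through each heavy atom and fill implicit hydrogens from standard valence (C 4, N 3, O 2, S 2, halogen 1):
  atom 1: C, bond orders sum to 1 (valence 4) → 3 H
  atom 2: O, bond orders sum to 2 (valence 2) → 0 H
  atom 3: C, bond orders sum to 4 (valence 4) → 0 H
  atom 4: C, bond orders sum to 2 (valence 4) → 2 H
  atom 5: C, bond orders sum to 1 (valence 4) → 3 H
  atom 6: C, bond orders sum to 4 (valence 4) → 0 H
  atom 7: Br (halogen, monovalent) → 0 H
  atom 8: C, bond orders sum to 2 (valence 4) → 2 H
  atom 9: C, bond orders sum to 2 (valence 4) → 2 H
  atom 10: C, bond orders sum to 2 (valence 4) → 2 H
  atom 11: C, bond orders sum to 2 (valence 4) → 2 H
  atom 12: C, bond orders sum to 4 (valence 4) → 0 H
  atom 13: F (halogen, monovalent) → 0 H
  atom 14: F (halogen, monovalent) → 0 H
  atom 15: F (halogen, monovalent) → 0 H
Totals → C:10, H:16, Br:1, F:3, O:1.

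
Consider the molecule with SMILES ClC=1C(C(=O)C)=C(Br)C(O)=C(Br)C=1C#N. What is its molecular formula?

C9H4Br2ClNO2

Walk through each heavy atom and fill implicit hydrogens from standard valence (C 4, N 3, O 2, S 2, halogen 1):
  atom 1: Cl (halogen, monovalent) → 0 H
  atom 2: C, bond orders sum to 4 (valence 4) → 0 H
  atom 3: C, bond orders sum to 4 (valence 4) → 0 H
  atom 4: C, bond orders sum to 4 (valence 4) → 0 H
  atom 5: O, bond orders sum to 2 (valence 2) → 0 H
  atom 6: C, bond orders sum to 1 (valence 4) → 3 H
  atom 7: C, bond orders sum to 4 (valence 4) → 0 H
  atom 8: Br (halogen, monovalent) → 0 H
  atom 9: C, bond orders sum to 4 (valence 4) → 0 H
  atom 10: O, bond orders sum to 1 (valence 2) → 1 H
  atom 11: C, bond orders sum to 4 (valence 4) → 0 H
  atom 12: Br (halogen, monovalent) → 0 H
  atom 13: C, bond orders sum to 4 (valence 4) → 0 H
  atom 14: C, bond orders sum to 4 (valence 4) → 0 H
  atom 15: N, bond orders sum to 3 (valence 3) → 0 H
Totals → C:9, H:4, Br:2, Cl:1, N:1, O:2.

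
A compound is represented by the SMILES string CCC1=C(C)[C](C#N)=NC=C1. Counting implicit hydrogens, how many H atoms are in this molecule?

10

Walk through each heavy atom and fill implicit hydrogens from standard valence (C 4, N 3, O 2, S 2, halogen 1):
  atom 1: C, bond orders sum to 1 (valence 4) → 3 H
  atom 2: C, bond orders sum to 2 (valence 4) → 2 H
  atom 3: C, bond orders sum to 4 (valence 4) → 0 H
  atom 4: C, bond orders sum to 4 (valence 4) → 0 H
  atom 5: C, bond orders sum to 1 (valence 4) → 3 H
  atom 6: C with explicit H count 0
  atom 7: C, bond orders sum to 4 (valence 4) → 0 H
  atom 8: N, bond orders sum to 3 (valence 3) → 0 H
  atom 9: N, bond orders sum to 3 (valence 3) → 0 H
  atom 10: C, bond orders sum to 3 (valence 4) → 1 H
  atom 11: C, bond orders sum to 3 (valence 4) → 1 H
Total hydrogens: 10.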